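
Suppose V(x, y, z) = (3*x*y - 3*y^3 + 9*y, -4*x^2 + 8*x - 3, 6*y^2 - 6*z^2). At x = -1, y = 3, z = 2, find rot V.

(∇×V)₁ = ∂V₃/∂y − ∂V₂/∂z = 12*y
(∇×V)₂ = ∂V₁/∂z − ∂V₃/∂x = 0
(∇×V)₃ = ∂V₂/∂x − ∂V₁/∂y = -11*x + 9*y^2 - 1
∇×V = (12*y, 0, -11*x + 9*y^2 - 1)
At (-1, 3, 2): (36, 0, 91).

(36, 0, 91)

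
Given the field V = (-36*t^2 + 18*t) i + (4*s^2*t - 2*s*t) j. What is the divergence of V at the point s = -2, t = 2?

∂V₁/∂s = 0
∂V₂/∂t = 4*s^2 - 2*s
∇·V = 4*s^2 - 2*s
At (-2, 2): 20.

20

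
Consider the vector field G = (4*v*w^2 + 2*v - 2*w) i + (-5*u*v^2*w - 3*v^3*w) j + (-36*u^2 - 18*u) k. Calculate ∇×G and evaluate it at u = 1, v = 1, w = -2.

(8, 72, -8)

(∇×G)₁ = ∂G₃/∂v − ∂G₂/∂w = 5*u*v^2 + 3*v^3
(∇×G)₂ = ∂G₁/∂w − ∂G₃/∂u = 72*u + 8*v*w + 16
(∇×G)₃ = ∂G₂/∂u − ∂G₁/∂v = -5*v^2*w - 4*w^2 - 2
∇×G = (5*u*v^2 + 3*v^3, 72*u + 8*v*w + 16, -5*v^2*w - 4*w^2 - 2)
At (1, 1, -2): (8, 72, -8).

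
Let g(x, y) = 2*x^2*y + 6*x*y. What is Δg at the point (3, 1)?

4

∂²g/∂x² = 4*y
∂²g/∂y² = 0
∇²g = 4*y
At (3, 1): 4.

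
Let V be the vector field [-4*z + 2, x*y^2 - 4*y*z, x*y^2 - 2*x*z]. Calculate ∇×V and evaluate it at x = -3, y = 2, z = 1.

(∇×V)₁ = ∂V₃/∂y − ∂V₂/∂z = 2*x*y + 4*y
(∇×V)₂ = ∂V₁/∂z − ∂V₃/∂x = -y^2 + 2*z - 4
(∇×V)₃ = ∂V₂/∂x − ∂V₁/∂y = y^2
∇×V = (2*x*y + 4*y, -y^2 + 2*z - 4, y^2)
At (-3, 2, 1): (-4, -6, 4).

(-4, -6, 4)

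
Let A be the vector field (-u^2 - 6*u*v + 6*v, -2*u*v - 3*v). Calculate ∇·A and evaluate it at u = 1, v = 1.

-13

∂A₁/∂u = -2*u - 6*v
∂A₂/∂v = -2*u - 3
∇·A = -4*u - 6*v - 3
At (1, 1): -13.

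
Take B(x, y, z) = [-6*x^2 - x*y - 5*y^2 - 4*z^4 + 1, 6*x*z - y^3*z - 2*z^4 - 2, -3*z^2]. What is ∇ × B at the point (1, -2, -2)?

(∇×B)₁ = ∂B₃/∂y − ∂B₂/∂z = -6*x + y^3 + 8*z^3
(∇×B)₂ = ∂B₁/∂z − ∂B₃/∂x = -16*z^3
(∇×B)₃ = ∂B₂/∂x − ∂B₁/∂y = x + 10*y + 6*z
∇×B = (-6*x + y^3 + 8*z^3, -16*z^3, x + 10*y + 6*z)
At (1, -2, -2): (-78, 128, -31).

(-78, 128, -31)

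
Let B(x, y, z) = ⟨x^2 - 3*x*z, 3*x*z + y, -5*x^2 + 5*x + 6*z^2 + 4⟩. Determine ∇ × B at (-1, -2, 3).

(∇×B)₁ = ∂B₃/∂y − ∂B₂/∂z = -3*x
(∇×B)₂ = ∂B₁/∂z − ∂B₃/∂x = 7*x - 5
(∇×B)₃ = ∂B₂/∂x − ∂B₁/∂y = 3*z
∇×B = (-3*x, 7*x - 5, 3*z)
At (-1, -2, 3): (3, -12, 9).

(3, -12, 9)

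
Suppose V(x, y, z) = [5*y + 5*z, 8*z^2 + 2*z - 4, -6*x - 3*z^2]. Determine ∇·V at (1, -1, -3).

∂V₁/∂x = 0
∂V₂/∂y = 0
∂V₃/∂z = -6*z
∇·V = -6*z
At (1, -1, -3): 18.

18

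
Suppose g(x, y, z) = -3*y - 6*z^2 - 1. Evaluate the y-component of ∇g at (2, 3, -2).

(∇g)_2 = ∂g/∂y = -3
At (2, 3, -2): -3.

-3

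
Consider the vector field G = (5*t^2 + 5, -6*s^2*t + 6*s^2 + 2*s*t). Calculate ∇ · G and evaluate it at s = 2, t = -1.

-20

∂G₁/∂s = 0
∂G₂/∂t = -6*s^2 + 2*s
∇·G = -6*s^2 + 2*s
At (2, -1): -20.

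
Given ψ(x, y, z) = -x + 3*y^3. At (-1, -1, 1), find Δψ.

∂²ψ/∂x² = 0
∂²ψ/∂y² = 18*y
∂²ψ/∂z² = 0
∇²ψ = 18*y
At (-1, -1, 1): -18.

-18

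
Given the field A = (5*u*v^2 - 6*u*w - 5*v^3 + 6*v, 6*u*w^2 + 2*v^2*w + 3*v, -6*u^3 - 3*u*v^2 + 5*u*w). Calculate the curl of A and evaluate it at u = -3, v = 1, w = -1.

(-20, 188, 45)

(∇×A)₁ = ∂A₃/∂v − ∂A₂/∂w = -6*u*v - 12*u*w - 2*v^2
(∇×A)₂ = ∂A₁/∂w − ∂A₃/∂u = 18*u^2 - 6*u + 3*v^2 - 5*w
(∇×A)₃ = ∂A₂/∂u − ∂A₁/∂v = -10*u*v + 15*v^2 + 6*w^2 - 6
∇×A = (-6*u*v - 12*u*w - 2*v^2, 18*u^2 - 6*u + 3*v^2 - 5*w, -10*u*v + 15*v^2 + 6*w^2 - 6)
At (-3, 1, -1): (-20, 188, 45).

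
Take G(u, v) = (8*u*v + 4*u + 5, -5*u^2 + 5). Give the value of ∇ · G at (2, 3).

∂G₁/∂u = 8*v + 4
∂G₂/∂v = 0
∇·G = 8*v + 4
At (2, 3): 28.

28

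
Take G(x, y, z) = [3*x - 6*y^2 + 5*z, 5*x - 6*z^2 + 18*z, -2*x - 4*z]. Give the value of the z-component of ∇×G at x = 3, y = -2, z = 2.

-19

(∇×G)_3 = ∂G₂/∂x − ∂G₁/∂y
= 5 − (-12*y)
= 12*y + 5
At (3, -2, 2): -19.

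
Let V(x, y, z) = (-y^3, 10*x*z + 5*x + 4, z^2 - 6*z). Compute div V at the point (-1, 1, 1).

∂V₁/∂x = 0
∂V₂/∂y = 0
∂V₃/∂z = 2*z - 6
∇·V = 2*z - 6
At (-1, 1, 1): -4.

-4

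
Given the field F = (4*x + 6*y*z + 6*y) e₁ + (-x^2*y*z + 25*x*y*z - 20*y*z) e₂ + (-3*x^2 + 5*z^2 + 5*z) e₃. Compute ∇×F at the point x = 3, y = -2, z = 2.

(92, 6, -94)

(∇×F)₁ = ∂F₃/∂y − ∂F₂/∂z = x^2*y - 25*x*y + 20*y
(∇×F)₂ = ∂F₁/∂z − ∂F₃/∂x = 6*x + 6*y
(∇×F)₃ = ∂F₂/∂x − ∂F₁/∂y = -2*x*y*z + 25*y*z - 6*z - 6
∇×F = (x^2*y - 25*x*y + 20*y, 6*x + 6*y, -2*x*y*z + 25*y*z - 6*z - 6)
At (3, -2, 2): (92, 6, -94).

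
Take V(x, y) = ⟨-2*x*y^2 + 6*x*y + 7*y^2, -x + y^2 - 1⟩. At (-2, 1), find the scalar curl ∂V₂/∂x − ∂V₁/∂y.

-11

∂V₂/∂x = -1
∂V₁/∂y = -4*x*y + 6*x + 14*y
Scalar curl = 4*x*y - 6*x - 14*y - 1
At (-2, 1): -11.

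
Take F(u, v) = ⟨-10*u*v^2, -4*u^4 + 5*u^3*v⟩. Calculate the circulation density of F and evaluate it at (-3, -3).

207

∂F₂/∂u = -16*u^3 + 15*u^2*v
∂F₁/∂v = -20*u*v
Scalar curl = -16*u^3 + 15*u^2*v + 20*u*v
At (-3, -3): 207.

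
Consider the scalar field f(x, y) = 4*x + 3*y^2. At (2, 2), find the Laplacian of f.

∂²f/∂x² = 0
∂²f/∂y² = 6
∇²f = 6
At (2, 2): 6.

6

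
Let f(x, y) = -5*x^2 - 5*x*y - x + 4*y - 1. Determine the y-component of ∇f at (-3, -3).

19

(∇f)_2 = ∂f/∂y = -5*x + 4
At (-3, -3): 19.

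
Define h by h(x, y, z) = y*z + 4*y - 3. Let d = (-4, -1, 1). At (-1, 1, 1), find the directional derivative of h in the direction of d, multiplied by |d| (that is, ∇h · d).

∂h/∂x = 0
∂h/∂y = z + 4
∂h/∂z = y
∇h at (-1, 1, 1) = (0, 5, 1)
∇h · d = (0)(-4) + (5)(-1) + (1)(1) = -4

-4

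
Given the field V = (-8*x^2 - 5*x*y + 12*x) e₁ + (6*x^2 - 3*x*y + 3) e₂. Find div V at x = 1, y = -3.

8

∂V₁/∂x = -16*x - 5*y + 12
∂V₂/∂y = -3*x
∇·V = -19*x - 5*y + 12
At (1, -3): 8.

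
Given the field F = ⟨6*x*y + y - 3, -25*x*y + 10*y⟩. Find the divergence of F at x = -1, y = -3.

∂F₁/∂x = 6*y
∂F₂/∂y = -25*x + 10
∇·F = -25*x + 6*y + 10
At (-1, -3): 17.

17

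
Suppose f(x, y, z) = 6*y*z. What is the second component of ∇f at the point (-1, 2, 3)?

(∇f)_2 = ∂f/∂y = 6*z
At (-1, 2, 3): 18.

18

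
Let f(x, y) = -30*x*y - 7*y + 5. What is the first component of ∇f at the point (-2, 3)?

-90

(∇f)_1 = ∂f/∂x = -30*y
At (-2, 3): -90.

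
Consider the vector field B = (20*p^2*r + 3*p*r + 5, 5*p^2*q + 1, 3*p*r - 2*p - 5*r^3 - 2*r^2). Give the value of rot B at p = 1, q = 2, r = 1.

(0, 22, 20)

(∇×B)₁ = ∂B₃/∂q − ∂B₂/∂r = 0
(∇×B)₂ = ∂B₁/∂r − ∂B₃/∂p = 20*p^2 + 3*p - 3*r + 2
(∇×B)₃ = ∂B₂/∂p − ∂B₁/∂q = 10*p*q
∇×B = (0, 20*p^2 + 3*p - 3*r + 2, 10*p*q)
At (1, 2, 1): (0, 22, 20).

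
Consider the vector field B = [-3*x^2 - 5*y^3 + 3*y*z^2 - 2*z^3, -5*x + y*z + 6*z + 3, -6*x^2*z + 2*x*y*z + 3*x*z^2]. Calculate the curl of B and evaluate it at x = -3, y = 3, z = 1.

(∇×B)₁ = ∂B₃/∂y − ∂B₂/∂z = 2*x*z - y - 6
(∇×B)₂ = ∂B₁/∂z − ∂B₃/∂x = 12*x*z + 4*y*z - 9*z^2
(∇×B)₃ = ∂B₂/∂x − ∂B₁/∂y = 15*y^2 - 3*z^2 - 5
∇×B = (2*x*z - y - 6, 12*x*z + 4*y*z - 9*z^2, 15*y^2 - 3*z^2 - 5)
At (-3, 3, 1): (-15, -33, 127).

(-15, -33, 127)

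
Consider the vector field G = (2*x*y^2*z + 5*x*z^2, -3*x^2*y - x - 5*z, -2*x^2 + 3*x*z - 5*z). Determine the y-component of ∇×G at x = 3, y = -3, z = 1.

93

(∇×G)_2 = ∂G₁/∂z − ∂G₃/∂x
= 2*x*y^2 + 10*x*z − (-4*x + 3*z)
= 2*x*y^2 + 10*x*z + 4*x - 3*z
At (3, -3, 1): 93.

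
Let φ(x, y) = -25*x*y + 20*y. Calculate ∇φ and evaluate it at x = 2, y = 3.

(-75, -30)

∂φ/∂x = -25*y
∂φ/∂y = -25*x + 20
∇φ = (-25*y, -25*x + 20)
At (2, 3): (-75, -30).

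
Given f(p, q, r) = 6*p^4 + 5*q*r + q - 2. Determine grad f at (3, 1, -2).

(648, -9, 5)

∂f/∂p = 24*p^3
∂f/∂q = 5*r + 1
∂f/∂r = 5*q
∇f = (24*p^3, 5*r + 1, 5*q)
At (3, 1, -2): (648, -9, 5).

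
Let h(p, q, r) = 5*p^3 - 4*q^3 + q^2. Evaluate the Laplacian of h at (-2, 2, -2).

-106

∂²h/∂p² = 30*p
∂²h/∂q² = 2*(-12*q + 1)
∂²h/∂r² = 0
∇²h = 30*p - 24*q + 2
At (-2, 2, -2): -106.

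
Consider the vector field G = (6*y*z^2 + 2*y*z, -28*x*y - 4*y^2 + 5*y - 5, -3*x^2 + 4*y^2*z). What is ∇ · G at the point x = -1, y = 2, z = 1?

∂G₁/∂x = 0
∂G₂/∂y = -28*x - 8*y + 5
∂G₃/∂z = 4*y^2
∇·G = -28*x + 4*y^2 - 8*y + 5
At (-1, 2, 1): 33.

33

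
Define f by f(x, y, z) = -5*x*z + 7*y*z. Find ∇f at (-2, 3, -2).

(10, -14, 31)

∂f/∂x = -5*z
∂f/∂y = 7*z
∂f/∂z = -5*x + 7*y
∇f = (-5*z, 7*z, -5*x + 7*y)
At (-2, 3, -2): (10, -14, 31).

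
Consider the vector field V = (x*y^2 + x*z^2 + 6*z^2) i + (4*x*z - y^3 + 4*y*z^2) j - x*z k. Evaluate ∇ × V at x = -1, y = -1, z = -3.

(∇×V)₁ = ∂V₃/∂y − ∂V₂/∂z = -4*x - 8*y*z
(∇×V)₂ = ∂V₁/∂z − ∂V₃/∂x = 2*x*z + 13*z
(∇×V)₃ = ∂V₂/∂x − ∂V₁/∂y = -2*x*y + 4*z
∇×V = (-4*x - 8*y*z, 2*x*z + 13*z, -2*x*y + 4*z)
At (-1, -1, -3): (-20, -33, -14).

(-20, -33, -14)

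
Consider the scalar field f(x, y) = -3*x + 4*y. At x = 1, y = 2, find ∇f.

∂f/∂x = -3
∂f/∂y = 4
∇f = (-3, 4)
At (1, 2): (-3, 4).

(-3, 4)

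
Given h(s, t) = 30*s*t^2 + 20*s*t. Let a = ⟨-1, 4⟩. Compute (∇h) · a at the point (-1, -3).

∂h/∂s = 30*t^2 + 20*t
∂h/∂t = 60*s*t + 20*s
∇h at (-1, -3) = (210, 160)
∇h · a = (210)(-1) + (160)(4) = 430

430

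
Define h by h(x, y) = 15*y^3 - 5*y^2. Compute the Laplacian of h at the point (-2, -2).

-190

∂²h/∂x² = 0
∂²h/∂y² = 10*(9*y - 1)
∇²h = 90*y - 10
At (-2, -2): -190.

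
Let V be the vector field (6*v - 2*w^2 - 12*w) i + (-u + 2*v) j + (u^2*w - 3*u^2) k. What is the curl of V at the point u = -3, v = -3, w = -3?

(0, -36, -7)

(∇×V)₁ = ∂V₃/∂v − ∂V₂/∂w = 0
(∇×V)₂ = ∂V₁/∂w − ∂V₃/∂u = -2*u*w + 6*u - 4*w - 12
(∇×V)₃ = ∂V₂/∂u − ∂V₁/∂v = -7
∇×V = (0, -2*u*w + 6*u - 4*w - 12, -7)
At (-3, -3, -3): (0, -36, -7).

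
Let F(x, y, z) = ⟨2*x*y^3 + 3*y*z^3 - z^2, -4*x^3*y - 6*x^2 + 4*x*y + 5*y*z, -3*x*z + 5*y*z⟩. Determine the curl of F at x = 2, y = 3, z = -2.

(∇×F)₁ = ∂F₃/∂y − ∂F₂/∂z = -5*y + 5*z
(∇×F)₂ = ∂F₁/∂z − ∂F₃/∂x = 9*y*z^2 + z
(∇×F)₃ = ∂F₂/∂x − ∂F₁/∂y = -12*x^2*y - 6*x*y^2 - 12*x + 4*y - 3*z^3
∇×F = (-5*y + 5*z, 9*y*z^2 + z, -12*x^2*y - 6*x*y^2 - 12*x + 4*y - 3*z^3)
At (2, 3, -2): (-25, 106, -240).

(-25, 106, -240)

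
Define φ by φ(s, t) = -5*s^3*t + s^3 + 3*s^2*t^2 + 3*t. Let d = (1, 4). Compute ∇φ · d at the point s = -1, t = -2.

∂φ/∂s = -15*s^2*t + 3*s^2 + 6*s*t^2
∂φ/∂t = -5*s^3 + 6*s^2*t + 3
∇φ at (-1, -2) = (9, -4)
∇φ · d = (9)(1) + (-4)(4) = -7

-7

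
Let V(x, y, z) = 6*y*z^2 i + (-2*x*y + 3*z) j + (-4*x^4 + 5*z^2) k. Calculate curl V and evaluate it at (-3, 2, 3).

(-3, -360, -58)

(∇×V)₁ = ∂V₃/∂y − ∂V₂/∂z = -3
(∇×V)₂ = ∂V₁/∂z − ∂V₃/∂x = 16*x^3 + 12*y*z
(∇×V)₃ = ∂V₂/∂x − ∂V₁/∂y = -2*y - 6*z^2
∇×V = (-3, 16*x^3 + 12*y*z, -2*y - 6*z^2)
At (-3, 2, 3): (-3, -360, -58).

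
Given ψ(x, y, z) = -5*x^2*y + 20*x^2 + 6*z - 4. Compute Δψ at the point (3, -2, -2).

∂²ψ/∂x² = 10*(-y + 4)
∂²ψ/∂y² = 0
∂²ψ/∂z² = 0
∇²ψ = -10*y + 40
At (3, -2, -2): 60.

60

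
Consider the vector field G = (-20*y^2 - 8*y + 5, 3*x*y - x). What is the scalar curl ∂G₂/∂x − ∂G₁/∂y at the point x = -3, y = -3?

∂G₂/∂x = 3*y - 1
∂G₁/∂y = -40*y - 8
Scalar curl = 43*y + 7
At (-3, -3): -122.

-122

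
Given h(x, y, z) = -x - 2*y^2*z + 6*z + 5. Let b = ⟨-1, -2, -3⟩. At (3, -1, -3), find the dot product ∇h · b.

13

∂h/∂x = -1
∂h/∂y = -4*y*z
∂h/∂z = -2*y^2 + 6
∇h at (3, -1, -3) = (-1, -12, 4)
∇h · b = (-1)(-1) + (-12)(-2) + (4)(-3) = 13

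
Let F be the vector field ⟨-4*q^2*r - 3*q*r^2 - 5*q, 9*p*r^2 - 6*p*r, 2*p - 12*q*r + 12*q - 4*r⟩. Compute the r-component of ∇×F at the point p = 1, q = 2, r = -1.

7

(∇×F)_3 = ∂F₂/∂p − ∂F₁/∂q
= 9*r^2 - 6*r − (-8*q*r - 3*r^2 - 5)
= 8*q*r + 12*r^2 - 6*r + 5
At (1, 2, -1): 7.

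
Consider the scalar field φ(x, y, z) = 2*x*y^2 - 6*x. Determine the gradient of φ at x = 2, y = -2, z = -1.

(2, -16, 0)

∂φ/∂x = 2*y^2 - 6
∂φ/∂y = 4*x*y
∂φ/∂z = 0
∇φ = (2*y^2 - 6, 4*x*y, 0)
At (2, -2, -1): (2, -16, 0).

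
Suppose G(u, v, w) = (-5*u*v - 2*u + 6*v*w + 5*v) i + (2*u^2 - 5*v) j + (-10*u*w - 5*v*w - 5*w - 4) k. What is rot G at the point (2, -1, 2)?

(∇×G)₁ = ∂G₃/∂v − ∂G₂/∂w = -5*w
(∇×G)₂ = ∂G₁/∂w − ∂G₃/∂u = 6*v + 10*w
(∇×G)₃ = ∂G₂/∂u − ∂G₁/∂v = 9*u - 6*w - 5
∇×G = (-5*w, 6*v + 10*w, 9*u - 6*w - 5)
At (2, -1, 2): (-10, 14, 1).

(-10, 14, 1)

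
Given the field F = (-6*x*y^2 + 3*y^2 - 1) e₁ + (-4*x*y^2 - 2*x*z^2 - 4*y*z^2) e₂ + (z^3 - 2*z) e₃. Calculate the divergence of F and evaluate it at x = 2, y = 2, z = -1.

∂F₁/∂x = -6*y^2
∂F₂/∂y = -8*x*y - 4*z^2
∂F₃/∂z = 3*z^2 - 2
∇·F = -8*x*y - 6*y^2 - z^2 - 2
At (2, 2, -1): -59.

-59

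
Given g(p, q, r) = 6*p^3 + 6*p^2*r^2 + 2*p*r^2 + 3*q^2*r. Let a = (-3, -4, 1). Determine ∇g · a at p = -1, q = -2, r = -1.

-68

∂g/∂p = 18*p^2 + 12*p*r^2 + 2*r^2
∂g/∂q = 6*q*r
∂g/∂r = 12*p^2*r + 4*p*r + 3*q^2
∇g at (-1, -2, -1) = (8, 12, 4)
∇g · a = (8)(-3) + (12)(-4) + (4)(1) = -68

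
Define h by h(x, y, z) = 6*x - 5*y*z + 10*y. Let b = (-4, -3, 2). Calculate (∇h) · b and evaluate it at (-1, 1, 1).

-49

∂h/∂x = 6
∂h/∂y = -5*z + 10
∂h/∂z = -5*y
∇h at (-1, 1, 1) = (6, 5, -5)
∇h · b = (6)(-4) + (5)(-3) + (-5)(2) = -49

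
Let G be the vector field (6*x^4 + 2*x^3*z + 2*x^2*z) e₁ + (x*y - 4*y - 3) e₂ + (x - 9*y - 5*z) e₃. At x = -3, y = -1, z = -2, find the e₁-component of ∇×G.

(∇×G)_1 = ∂G₃/∂y − ∂G₂/∂z
= -9 − (0)
= -9
At (-3, -1, -2): -9.

-9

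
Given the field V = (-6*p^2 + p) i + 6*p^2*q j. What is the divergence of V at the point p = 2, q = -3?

1

∂V₁/∂p = -12*p + 1
∂V₂/∂q = 6*p^2
∇·V = 6*p^2 - 12*p + 1
At (2, -3): 1.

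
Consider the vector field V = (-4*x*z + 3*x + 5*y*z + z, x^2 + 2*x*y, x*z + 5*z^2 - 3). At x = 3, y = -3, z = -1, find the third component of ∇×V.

(∇×V)_3 = ∂V₂/∂x − ∂V₁/∂y
= 2*x + 2*y − (5*z)
= 2*x + 2*y - 5*z
At (3, -3, -1): 5.

5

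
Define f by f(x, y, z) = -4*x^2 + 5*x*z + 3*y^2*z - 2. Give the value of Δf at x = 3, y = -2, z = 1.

∂²f/∂x² = -8
∂²f/∂y² = 6*z
∂²f/∂z² = 0
∇²f = 6*z - 8
At (3, -2, 1): -2.

-2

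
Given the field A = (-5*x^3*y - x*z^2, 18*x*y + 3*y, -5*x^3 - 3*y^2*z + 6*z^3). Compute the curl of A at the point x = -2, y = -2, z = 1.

(12, 64, -76)

(∇×A)₁ = ∂A₃/∂y − ∂A₂/∂z = -6*y*z
(∇×A)₂ = ∂A₁/∂z − ∂A₃/∂x = 15*x^2 - 2*x*z
(∇×A)₃ = ∂A₂/∂x − ∂A₁/∂y = 5*x^3 + 18*y
∇×A = (-6*y*z, 15*x^2 - 2*x*z, 5*x^3 + 18*y)
At (-2, -2, 1): (12, 64, -76).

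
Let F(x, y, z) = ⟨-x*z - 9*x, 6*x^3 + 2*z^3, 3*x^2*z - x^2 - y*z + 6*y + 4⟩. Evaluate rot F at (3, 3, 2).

(-20, -33, 162)

(∇×F)₁ = ∂F₃/∂y − ∂F₂/∂z = -6*z^2 - z + 6
(∇×F)₂ = ∂F₁/∂z − ∂F₃/∂x = -6*x*z + x
(∇×F)₃ = ∂F₂/∂x − ∂F₁/∂y = 18*x^2
∇×F = (-6*z^2 - z + 6, -6*x*z + x, 18*x^2)
At (3, 3, 2): (-20, -33, 162).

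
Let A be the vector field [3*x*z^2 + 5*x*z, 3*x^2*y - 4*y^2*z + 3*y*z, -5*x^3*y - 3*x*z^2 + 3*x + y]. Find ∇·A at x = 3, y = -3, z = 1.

44

∂A₁/∂x = 3*z^2 + 5*z
∂A₂/∂y = 3*x^2 - 8*y*z + 3*z
∂A₃/∂z = -6*x*z
∇·A = 3*x^2 - 6*x*z - 8*y*z + 3*z^2 + 8*z
At (3, -3, 1): 44.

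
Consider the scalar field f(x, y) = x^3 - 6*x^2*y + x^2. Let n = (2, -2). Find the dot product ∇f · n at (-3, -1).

78

∂f/∂x = 3*x^2 - 12*x*y + 2*x
∂f/∂y = -6*x^2
∇f at (-3, -1) = (-15, -54)
∇f · n = (-15)(2) + (-54)(-2) = 78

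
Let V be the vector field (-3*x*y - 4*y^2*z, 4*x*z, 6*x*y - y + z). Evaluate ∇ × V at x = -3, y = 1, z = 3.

(-7, -10, 27)

(∇×V)₁ = ∂V₃/∂y − ∂V₂/∂z = 2*x - 1
(∇×V)₂ = ∂V₁/∂z − ∂V₃/∂x = -4*y^2 - 6*y
(∇×V)₃ = ∂V₂/∂x − ∂V₁/∂y = 3*x + 8*y*z + 4*z
∇×V = (2*x - 1, -4*y^2 - 6*y, 3*x + 8*y*z + 4*z)
At (-3, 1, 3): (-7, -10, 27).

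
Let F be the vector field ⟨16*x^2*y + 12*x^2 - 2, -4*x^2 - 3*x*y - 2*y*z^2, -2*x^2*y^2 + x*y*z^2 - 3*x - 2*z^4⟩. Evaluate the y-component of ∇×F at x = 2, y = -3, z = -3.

102

(∇×F)_2 = ∂F₁/∂z − ∂F₃/∂x
= 0 − (-4*x*y^2 + y*z^2 - 3)
= 4*x*y^2 - y*z^2 + 3
At (2, -3, -3): 102.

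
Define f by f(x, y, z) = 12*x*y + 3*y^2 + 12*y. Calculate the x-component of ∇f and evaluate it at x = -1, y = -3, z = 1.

-36

(∇f)_1 = ∂f/∂x = 12*y
At (-1, -3, 1): -36.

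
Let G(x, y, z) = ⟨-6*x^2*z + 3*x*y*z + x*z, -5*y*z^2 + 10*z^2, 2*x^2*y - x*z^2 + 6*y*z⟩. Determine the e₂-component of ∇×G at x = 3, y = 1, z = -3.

(∇×G)_2 = ∂G₁/∂z − ∂G₃/∂x
= -6*x^2 + 3*x*y + x − (4*x*y - z^2)
= -6*x^2 - x*y + x + z^2
At (3, 1, -3): -45.

-45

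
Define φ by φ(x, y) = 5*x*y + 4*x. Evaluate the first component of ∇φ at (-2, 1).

(∇φ)_1 = ∂φ/∂x = 5*y + 4
At (-2, 1): 9.

9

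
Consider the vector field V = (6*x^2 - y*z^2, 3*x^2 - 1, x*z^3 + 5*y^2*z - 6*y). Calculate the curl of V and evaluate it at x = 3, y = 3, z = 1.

(∇×V)₁ = ∂V₃/∂y − ∂V₂/∂z = 10*y*z - 6
(∇×V)₂ = ∂V₁/∂z − ∂V₃/∂x = -2*y*z - z^3
(∇×V)₃ = ∂V₂/∂x − ∂V₁/∂y = 6*x + z^2
∇×V = (10*y*z - 6, -2*y*z - z^3, 6*x + z^2)
At (3, 3, 1): (24, -7, 19).

(24, -7, 19)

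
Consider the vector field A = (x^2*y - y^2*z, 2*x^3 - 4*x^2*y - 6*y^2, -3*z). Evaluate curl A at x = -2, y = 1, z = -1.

(∇×A)₁ = ∂A₃/∂y − ∂A₂/∂z = 0
(∇×A)₂ = ∂A₁/∂z − ∂A₃/∂x = -y^2
(∇×A)₃ = ∂A₂/∂x − ∂A₁/∂y = 5*x^2 - 8*x*y + 2*y*z
∇×A = (0, -y^2, 5*x^2 - 8*x*y + 2*y*z)
At (-2, 1, -1): (0, -1, 34).

(0, -1, 34)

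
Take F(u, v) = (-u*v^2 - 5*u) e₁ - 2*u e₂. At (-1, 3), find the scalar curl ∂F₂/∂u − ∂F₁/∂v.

-8

∂F₂/∂u = -2
∂F₁/∂v = -2*u*v
Scalar curl = 2*u*v - 2
At (-1, 3): -8.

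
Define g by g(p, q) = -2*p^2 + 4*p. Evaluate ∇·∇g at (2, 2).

∂²g/∂p² = -4
∂²g/∂q² = 0
∇²g = -4
At (2, 2): -4.

-4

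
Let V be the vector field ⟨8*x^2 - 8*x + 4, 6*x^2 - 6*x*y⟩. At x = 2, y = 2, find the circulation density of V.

∂V₂/∂x = 12*x - 6*y
∂V₁/∂y = 0
Scalar curl = 12*x - 6*y
At (2, 2): 12.

12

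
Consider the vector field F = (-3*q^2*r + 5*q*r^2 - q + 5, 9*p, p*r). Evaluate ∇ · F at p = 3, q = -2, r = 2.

∂F₁/∂p = 0
∂F₂/∂q = 0
∂F₃/∂r = p
∇·F = p
At (3, -2, 2): 3.

3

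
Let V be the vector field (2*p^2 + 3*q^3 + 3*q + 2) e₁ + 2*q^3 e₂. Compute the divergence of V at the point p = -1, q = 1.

2

∂V₁/∂p = 4*p
∂V₂/∂q = 6*q^2
∇·V = 4*p + 6*q^2
At (-1, 1): 2.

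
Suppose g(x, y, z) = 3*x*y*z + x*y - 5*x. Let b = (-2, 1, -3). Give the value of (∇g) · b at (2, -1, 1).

44

∂g/∂x = 3*y*z + y - 5
∂g/∂y = 3*x*z + x
∂g/∂z = 3*x*y
∇g at (2, -1, 1) = (-9, 8, -6)
∇g · b = (-9)(-2) + (8)(1) + (-6)(-3) = 44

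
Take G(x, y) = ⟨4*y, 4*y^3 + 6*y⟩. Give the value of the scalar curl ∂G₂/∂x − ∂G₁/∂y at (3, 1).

∂G₂/∂x = 0
∂G₁/∂y = 4
Scalar curl = -4
At (3, 1): -4.

-4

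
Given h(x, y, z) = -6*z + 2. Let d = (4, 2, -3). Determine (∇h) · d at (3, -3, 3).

18

∂h/∂x = 0
∂h/∂y = 0
∂h/∂z = -6
∇h at (3, -3, 3) = (0, 0, -6)
∇h · d = (0)(4) + (0)(2) + (-6)(-3) = 18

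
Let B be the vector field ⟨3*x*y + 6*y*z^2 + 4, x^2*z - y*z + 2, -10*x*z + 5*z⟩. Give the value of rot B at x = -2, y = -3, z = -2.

(-7, 52, -10)

(∇×B)₁ = ∂B₃/∂y − ∂B₂/∂z = -x^2 + y
(∇×B)₂ = ∂B₁/∂z − ∂B₃/∂x = 12*y*z + 10*z
(∇×B)₃ = ∂B₂/∂x − ∂B₁/∂y = 2*x*z - 3*x - 6*z^2
∇×B = (-x^2 + y, 12*y*z + 10*z, 2*x*z - 3*x - 6*z^2)
At (-2, -3, -2): (-7, 52, -10).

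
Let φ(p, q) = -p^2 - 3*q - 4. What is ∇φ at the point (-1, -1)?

(2, -3)

∂φ/∂p = -2*p
∂φ/∂q = -3
∇φ = (-2*p, -3)
At (-1, -1): (2, -3).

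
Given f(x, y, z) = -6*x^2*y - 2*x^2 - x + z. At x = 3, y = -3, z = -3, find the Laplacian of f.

∂²f/∂x² = -4*(3*y + 1)
∂²f/∂y² = 0
∂²f/∂z² = 0
∇²f = -12*y - 4
At (3, -3, -3): 32.

32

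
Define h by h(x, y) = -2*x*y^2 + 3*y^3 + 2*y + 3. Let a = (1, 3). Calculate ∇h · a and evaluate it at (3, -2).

178

∂h/∂x = -2*y^2
∂h/∂y = -4*x*y + 9*y^2 + 2
∇h at (3, -2) = (-8, 62)
∇h · a = (-8)(1) + (62)(3) = 178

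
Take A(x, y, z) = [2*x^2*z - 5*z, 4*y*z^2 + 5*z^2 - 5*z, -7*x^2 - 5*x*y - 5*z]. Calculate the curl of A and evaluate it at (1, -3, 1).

(14, -4, 0)

(∇×A)₁ = ∂A₃/∂y − ∂A₂/∂z = -5*x - 8*y*z - 10*z + 5
(∇×A)₂ = ∂A₁/∂z − ∂A₃/∂x = 2*x^2 + 14*x + 5*y - 5
(∇×A)₃ = ∂A₂/∂x − ∂A₁/∂y = 0
∇×A = (-5*x - 8*y*z - 10*z + 5, 2*x^2 + 14*x + 5*y - 5, 0)
At (1, -3, 1): (14, -4, 0).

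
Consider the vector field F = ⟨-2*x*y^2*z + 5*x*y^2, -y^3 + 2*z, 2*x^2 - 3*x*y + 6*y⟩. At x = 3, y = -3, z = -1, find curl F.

(-5, -75, 126)

(∇×F)₁ = ∂F₃/∂y − ∂F₂/∂z = -3*x + 4
(∇×F)₂ = ∂F₁/∂z − ∂F₃/∂x = -2*x*y^2 - 4*x + 3*y
(∇×F)₃ = ∂F₂/∂x − ∂F₁/∂y = 4*x*y*z - 10*x*y
∇×F = (-3*x + 4, -2*x*y^2 - 4*x + 3*y, 4*x*y*z - 10*x*y)
At (3, -3, -1): (-5, -75, 126).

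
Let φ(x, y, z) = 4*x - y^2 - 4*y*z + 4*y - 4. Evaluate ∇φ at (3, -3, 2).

(4, 2, 12)

∂φ/∂x = 4
∂φ/∂y = -2*y - 4*z + 4
∂φ/∂z = -4*y
∇φ = (4, -2*y - 4*z + 4, -4*y)
At (3, -3, 2): (4, 2, 12).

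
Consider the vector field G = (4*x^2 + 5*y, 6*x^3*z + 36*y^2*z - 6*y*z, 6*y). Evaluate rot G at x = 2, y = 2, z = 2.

(-174, 0, 139)

(∇×G)₁ = ∂G₃/∂y − ∂G₂/∂z = -6*x^3 - 36*y^2 + 6*y + 6
(∇×G)₂ = ∂G₁/∂z − ∂G₃/∂x = 0
(∇×G)₃ = ∂G₂/∂x − ∂G₁/∂y = 18*x^2*z - 5
∇×G = (-6*x^3 - 36*y^2 + 6*y + 6, 0, 18*x^2*z - 5)
At (2, 2, 2): (-174, 0, 139).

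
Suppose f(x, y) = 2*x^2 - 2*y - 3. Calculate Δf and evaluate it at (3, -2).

4

∂²f/∂x² = 4
∂²f/∂y² = 0
∇²f = 4
At (3, -2): 4.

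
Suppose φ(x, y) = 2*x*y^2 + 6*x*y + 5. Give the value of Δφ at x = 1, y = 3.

∂²φ/∂x² = 0
∂²φ/∂y² = 4*x
∇²φ = 4*x
At (1, 3): 4.

4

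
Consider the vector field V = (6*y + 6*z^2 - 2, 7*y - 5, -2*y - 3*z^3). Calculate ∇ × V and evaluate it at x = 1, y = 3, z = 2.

(∇×V)₁ = ∂V₃/∂y − ∂V₂/∂z = -2
(∇×V)₂ = ∂V₁/∂z − ∂V₃/∂x = 12*z
(∇×V)₃ = ∂V₂/∂x − ∂V₁/∂y = -6
∇×V = (-2, 12*z, -6)
At (1, 3, 2): (-2, 24, -6).

(-2, 24, -6)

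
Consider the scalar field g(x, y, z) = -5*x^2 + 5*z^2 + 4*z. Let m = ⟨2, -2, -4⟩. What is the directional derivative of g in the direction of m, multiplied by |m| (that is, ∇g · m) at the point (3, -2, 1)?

∂g/∂x = -10*x
∂g/∂y = 0
∂g/∂z = 10*z + 4
∇g at (3, -2, 1) = (-30, 0, 14)
∇g · m = (-30)(2) + (0)(-2) + (14)(-4) = -116

-116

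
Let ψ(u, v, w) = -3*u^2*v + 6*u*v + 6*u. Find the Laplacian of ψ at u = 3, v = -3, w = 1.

18

∂²ψ/∂u² = -6*v
∂²ψ/∂v² = 0
∂²ψ/∂w² = 0
∇²ψ = -6*v
At (3, -3, 1): 18.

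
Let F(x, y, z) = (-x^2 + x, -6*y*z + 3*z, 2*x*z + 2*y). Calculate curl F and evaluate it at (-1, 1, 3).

(5, -6, 0)

(∇×F)₁ = ∂F₃/∂y − ∂F₂/∂z = 6*y - 1
(∇×F)₂ = ∂F₁/∂z − ∂F₃/∂x = -2*z
(∇×F)₃ = ∂F₂/∂x − ∂F₁/∂y = 0
∇×F = (6*y - 1, -2*z, 0)
At (-1, 1, 3): (5, -6, 0).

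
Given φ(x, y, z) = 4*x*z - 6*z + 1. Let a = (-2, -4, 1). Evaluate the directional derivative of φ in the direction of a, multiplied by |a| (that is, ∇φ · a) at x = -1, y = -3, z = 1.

-18

∂φ/∂x = 4*z
∂φ/∂y = 0
∂φ/∂z = 4*x - 6
∇φ at (-1, -3, 1) = (4, 0, -10)
∇φ · a = (4)(-2) + (0)(-4) + (-10)(1) = -18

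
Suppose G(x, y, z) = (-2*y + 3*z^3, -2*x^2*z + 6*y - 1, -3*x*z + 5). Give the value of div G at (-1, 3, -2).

∂G₁/∂x = 0
∂G₂/∂y = 6
∂G₃/∂z = -3*x
∇·G = -3*x + 6
At (-1, 3, -2): 9.

9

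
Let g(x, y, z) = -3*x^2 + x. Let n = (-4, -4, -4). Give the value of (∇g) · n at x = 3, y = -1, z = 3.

68

∂g/∂x = -6*x + 1
∂g/∂y = 0
∂g/∂z = 0
∇g at (3, -1, 3) = (-17, 0, 0)
∇g · n = (-17)(-4) + (0)(-4) + (0)(-4) = 68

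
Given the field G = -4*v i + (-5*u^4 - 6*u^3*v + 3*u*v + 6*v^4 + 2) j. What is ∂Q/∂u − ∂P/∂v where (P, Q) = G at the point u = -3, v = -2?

∂G₂/∂u = -20*u^3 - 18*u^2*v + 3*v
∂G₁/∂v = -4
Scalar curl = -20*u^3 - 18*u^2*v + 3*v + 4
At (-3, -2): 862.

862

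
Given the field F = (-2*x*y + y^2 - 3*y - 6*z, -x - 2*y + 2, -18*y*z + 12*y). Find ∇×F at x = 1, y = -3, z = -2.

(∇×F)₁ = ∂F₃/∂y − ∂F₂/∂z = -18*z + 12
(∇×F)₂ = ∂F₁/∂z − ∂F₃/∂x = -6
(∇×F)₃ = ∂F₂/∂x − ∂F₁/∂y = 2*x - 2*y + 2
∇×F = (-18*z + 12, -6, 2*x - 2*y + 2)
At (1, -3, -2): (48, -6, 10).

(48, -6, 10)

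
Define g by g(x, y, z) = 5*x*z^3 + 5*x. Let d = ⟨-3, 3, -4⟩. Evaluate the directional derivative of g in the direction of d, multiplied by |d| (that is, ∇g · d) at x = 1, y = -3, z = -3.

-150

∂g/∂x = 5*z^3 + 5
∂g/∂y = 0
∂g/∂z = 15*x*z^2
∇g at (1, -3, -3) = (-130, 0, 135)
∇g · d = (-130)(-3) + (0)(3) + (135)(-4) = -150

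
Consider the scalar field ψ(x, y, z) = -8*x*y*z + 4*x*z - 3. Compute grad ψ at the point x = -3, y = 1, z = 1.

(-4, 24, 12)

∂ψ/∂x = -8*y*z + 4*z
∂ψ/∂y = -8*x*z
∂ψ/∂z = -8*x*y + 4*x
∇ψ = (-8*y*z + 4*z, -8*x*z, -8*x*y + 4*x)
At (-3, 1, 1): (-4, 24, 12).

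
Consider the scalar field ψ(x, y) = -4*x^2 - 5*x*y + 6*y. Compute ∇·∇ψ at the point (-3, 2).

∂²ψ/∂x² = -8
∂²ψ/∂y² = 0
∇²ψ = -8
At (-3, 2): -8.

-8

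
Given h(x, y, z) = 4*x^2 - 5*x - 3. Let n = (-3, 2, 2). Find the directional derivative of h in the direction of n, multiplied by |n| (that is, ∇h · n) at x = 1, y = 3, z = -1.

-9

∂h/∂x = 8*x - 5
∂h/∂y = 0
∂h/∂z = 0
∇h at (1, 3, -1) = (3, 0, 0)
∇h · n = (3)(-3) + (0)(2) + (0)(2) = -9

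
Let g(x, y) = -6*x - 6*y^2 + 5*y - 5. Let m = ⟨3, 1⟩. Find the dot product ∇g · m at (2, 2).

-37

∂g/∂x = -6
∂g/∂y = -12*y + 5
∇g at (2, 2) = (-6, -19)
∇g · m = (-6)(3) + (-19)(1) = -37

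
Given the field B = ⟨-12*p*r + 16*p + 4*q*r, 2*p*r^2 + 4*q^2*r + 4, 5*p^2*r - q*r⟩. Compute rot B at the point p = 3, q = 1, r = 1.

(-17, -62, -2)

(∇×B)₁ = ∂B₃/∂q − ∂B₂/∂r = -4*p*r - 4*q^2 - r
(∇×B)₂ = ∂B₁/∂r − ∂B₃/∂p = -10*p*r - 12*p + 4*q
(∇×B)₃ = ∂B₂/∂p − ∂B₁/∂q = 2*r^2 - 4*r
∇×B = (-4*p*r - 4*q^2 - r, -10*p*r - 12*p + 4*q, 2*r^2 - 4*r)
At (3, 1, 1): (-17, -62, -2).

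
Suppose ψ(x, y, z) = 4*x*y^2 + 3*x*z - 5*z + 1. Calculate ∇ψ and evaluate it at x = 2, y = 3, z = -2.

∂ψ/∂x = 4*y^2 + 3*z
∂ψ/∂y = 8*x*y
∂ψ/∂z = 3*x - 5
∇ψ = (4*y^2 + 3*z, 8*x*y, 3*x - 5)
At (2, 3, -2): (30, 48, 1).

(30, 48, 1)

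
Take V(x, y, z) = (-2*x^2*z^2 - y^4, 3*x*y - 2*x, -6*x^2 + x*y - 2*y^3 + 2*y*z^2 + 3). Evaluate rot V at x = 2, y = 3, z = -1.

(-50, 37, 115)

(∇×V)₁ = ∂V₃/∂y − ∂V₂/∂z = x - 6*y^2 + 2*z^2
(∇×V)₂ = ∂V₁/∂z − ∂V₃/∂x = -4*x^2*z + 12*x - y
(∇×V)₃ = ∂V₂/∂x − ∂V₁/∂y = 4*y^3 + 3*y - 2
∇×V = (x - 6*y^2 + 2*z^2, -4*x^2*z + 12*x - y, 4*y^3 + 3*y - 2)
At (2, 3, -1): (-50, 37, 115).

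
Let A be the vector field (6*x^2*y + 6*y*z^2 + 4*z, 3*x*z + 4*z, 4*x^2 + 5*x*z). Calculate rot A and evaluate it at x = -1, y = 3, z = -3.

(-1, -81, -69)

(∇×A)₁ = ∂A₃/∂y − ∂A₂/∂z = -3*x - 4
(∇×A)₂ = ∂A₁/∂z − ∂A₃/∂x = -8*x + 12*y*z - 5*z + 4
(∇×A)₃ = ∂A₂/∂x − ∂A₁/∂y = -6*x^2 - 6*z^2 + 3*z
∇×A = (-3*x - 4, -8*x + 12*y*z - 5*z + 4, -6*x^2 - 6*z^2 + 3*z)
At (-1, 3, -3): (-1, -81, -69).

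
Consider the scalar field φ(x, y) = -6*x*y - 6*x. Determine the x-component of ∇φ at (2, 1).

(∇φ)_1 = ∂φ/∂x = -6*y - 6
At (2, 1): -12.

-12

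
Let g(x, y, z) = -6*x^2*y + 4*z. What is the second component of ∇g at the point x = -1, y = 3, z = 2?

-6

(∇g)_2 = ∂g/∂y = -6*x^2
At (-1, 3, 2): -6.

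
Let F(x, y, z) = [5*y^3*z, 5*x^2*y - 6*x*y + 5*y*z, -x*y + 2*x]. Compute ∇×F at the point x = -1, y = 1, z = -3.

(∇×F)₁ = ∂F₃/∂y − ∂F₂/∂z = -x - 5*y
(∇×F)₂ = ∂F₁/∂z − ∂F₃/∂x = 5*y^3 + y - 2
(∇×F)₃ = ∂F₂/∂x − ∂F₁/∂y = 10*x*y - 15*y^2*z - 6*y
∇×F = (-x - 5*y, 5*y^3 + y - 2, 10*x*y - 15*y^2*z - 6*y)
At (-1, 1, -3): (-4, 4, 29).

(-4, 4, 29)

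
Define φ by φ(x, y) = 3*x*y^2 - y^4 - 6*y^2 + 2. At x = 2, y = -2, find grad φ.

∂φ/∂x = 3*y^2
∂φ/∂y = 6*x*y - 4*y^3 - 12*y
∇φ = (3*y^2, 6*x*y - 4*y^3 - 12*y)
At (2, -2): (12, 32).

(12, 32)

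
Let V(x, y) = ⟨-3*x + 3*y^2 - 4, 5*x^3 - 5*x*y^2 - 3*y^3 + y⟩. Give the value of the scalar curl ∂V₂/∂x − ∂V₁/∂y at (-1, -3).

∂V₂/∂x = 15*x^2 - 5*y^2
∂V₁/∂y = 6*y
Scalar curl = 15*x^2 - 5*y^2 - 6*y
At (-1, -3): -12.

-12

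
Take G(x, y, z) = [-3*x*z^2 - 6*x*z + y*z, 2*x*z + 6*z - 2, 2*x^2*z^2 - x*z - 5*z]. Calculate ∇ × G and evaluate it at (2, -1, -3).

(-10, -52, -3)

(∇×G)₁ = ∂G₃/∂y − ∂G₂/∂z = -2*x - 6
(∇×G)₂ = ∂G₁/∂z − ∂G₃/∂x = -4*x*z^2 - 6*x*z - 6*x + y + z
(∇×G)₃ = ∂G₂/∂x − ∂G₁/∂y = z
∇×G = (-2*x - 6, -4*x*z^2 - 6*x*z - 6*x + y + z, z)
At (2, -1, -3): (-10, -52, -3).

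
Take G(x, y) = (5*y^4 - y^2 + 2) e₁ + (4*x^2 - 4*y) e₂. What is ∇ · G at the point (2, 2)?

∂G₁/∂x = 0
∂G₂/∂y = -4
∇·G = -4
At (2, 2): -4.

-4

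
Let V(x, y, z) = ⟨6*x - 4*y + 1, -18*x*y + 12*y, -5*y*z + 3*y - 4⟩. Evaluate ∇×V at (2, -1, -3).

(∇×V)₁ = ∂V₃/∂y − ∂V₂/∂z = -5*z + 3
(∇×V)₂ = ∂V₁/∂z − ∂V₃/∂x = 0
(∇×V)₃ = ∂V₂/∂x − ∂V₁/∂y = -18*y + 4
∇×V = (-5*z + 3, 0, -18*y + 4)
At (2, -1, -3): (18, 0, 22).

(18, 0, 22)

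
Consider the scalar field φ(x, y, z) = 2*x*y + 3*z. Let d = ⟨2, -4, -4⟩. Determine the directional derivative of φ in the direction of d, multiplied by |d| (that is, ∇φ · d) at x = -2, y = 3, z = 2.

∂φ/∂x = 2*y
∂φ/∂y = 2*x
∂φ/∂z = 3
∇φ at (-2, 3, 2) = (6, -4, 3)
∇φ · d = (6)(2) + (-4)(-4) + (3)(-4) = 16

16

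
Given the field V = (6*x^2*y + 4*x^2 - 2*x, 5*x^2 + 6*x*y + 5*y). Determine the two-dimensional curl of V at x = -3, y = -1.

-90

∂V₂/∂x = 10*x + 6*y
∂V₁/∂y = 6*x^2
Scalar curl = -6*x^2 + 10*x + 6*y
At (-3, -1): -90.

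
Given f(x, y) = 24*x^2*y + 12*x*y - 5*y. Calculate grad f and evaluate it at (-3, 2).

∂f/∂x = 48*x*y + 12*y
∂f/∂y = 24*x^2 + 12*x - 5
∇f = (48*x*y + 12*y, 24*x^2 + 12*x - 5)
At (-3, 2): (-264, 175).

(-264, 175)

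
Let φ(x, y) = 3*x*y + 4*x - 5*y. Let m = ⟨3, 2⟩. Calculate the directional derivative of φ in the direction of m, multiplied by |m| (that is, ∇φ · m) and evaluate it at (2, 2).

32

∂φ/∂x = 3*y + 4
∂φ/∂y = 3*x - 5
∇φ at (2, 2) = (10, 1)
∇φ · m = (10)(3) + (1)(2) = 32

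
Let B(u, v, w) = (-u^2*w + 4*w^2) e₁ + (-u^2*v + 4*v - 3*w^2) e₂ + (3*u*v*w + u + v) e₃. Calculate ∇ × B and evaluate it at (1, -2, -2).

(∇×B)₁ = ∂B₃/∂v − ∂B₂/∂w = 3*u*w + 6*w + 1
(∇×B)₂ = ∂B₁/∂w − ∂B₃/∂u = -u^2 - 3*v*w + 8*w - 1
(∇×B)₃ = ∂B₂/∂u − ∂B₁/∂v = -2*u*v
∇×B = (3*u*w + 6*w + 1, -u^2 - 3*v*w + 8*w - 1, -2*u*v)
At (1, -2, -2): (-17, -30, 4).

(-17, -30, 4)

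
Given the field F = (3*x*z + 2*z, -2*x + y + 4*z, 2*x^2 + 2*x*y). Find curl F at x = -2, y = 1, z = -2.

(-8, 2, -2)

(∇×F)₁ = ∂F₃/∂y − ∂F₂/∂z = 2*x - 4
(∇×F)₂ = ∂F₁/∂z − ∂F₃/∂x = -x - 2*y + 2
(∇×F)₃ = ∂F₂/∂x − ∂F₁/∂y = -2
∇×F = (2*x - 4, -x - 2*y + 2, -2)
At (-2, 1, -2): (-8, 2, -2).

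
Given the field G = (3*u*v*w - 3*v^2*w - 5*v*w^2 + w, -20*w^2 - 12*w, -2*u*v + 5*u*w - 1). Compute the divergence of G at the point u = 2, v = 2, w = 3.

∂G₁/∂u = 3*v*w
∂G₂/∂v = 0
∂G₃/∂w = 5*u
∇·G = 5*u + 3*v*w
At (2, 2, 3): 28.

28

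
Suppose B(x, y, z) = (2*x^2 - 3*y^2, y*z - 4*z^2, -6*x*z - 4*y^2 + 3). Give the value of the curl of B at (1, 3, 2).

(∇×B)₁ = ∂B₃/∂y − ∂B₂/∂z = -9*y + 8*z
(∇×B)₂ = ∂B₁/∂z − ∂B₃/∂x = 6*z
(∇×B)₃ = ∂B₂/∂x − ∂B₁/∂y = 6*y
∇×B = (-9*y + 8*z, 6*z, 6*y)
At (1, 3, 2): (-11, 12, 18).

(-11, 12, 18)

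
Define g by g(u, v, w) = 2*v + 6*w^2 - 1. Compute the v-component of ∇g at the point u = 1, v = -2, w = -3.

(∇g)_2 = ∂g/∂v = 2
At (1, -2, -3): 2.

2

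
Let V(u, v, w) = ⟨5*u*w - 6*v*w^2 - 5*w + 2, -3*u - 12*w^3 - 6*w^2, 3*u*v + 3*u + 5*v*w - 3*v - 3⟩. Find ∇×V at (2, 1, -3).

(276, 35, 51)

(∇×V)₁ = ∂V₃/∂v − ∂V₂/∂w = 3*u + 36*w^2 + 17*w - 3
(∇×V)₂ = ∂V₁/∂w − ∂V₃/∂u = 5*u - 12*v*w - 3*v - 8
(∇×V)₃ = ∂V₂/∂u − ∂V₁/∂v = 6*w^2 - 3
∇×V = (3*u + 36*w^2 + 17*w - 3, 5*u - 12*v*w - 3*v - 8, 6*w^2 - 3)
At (2, 1, -3): (276, 35, 51).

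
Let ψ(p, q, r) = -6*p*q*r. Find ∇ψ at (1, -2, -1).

∂ψ/∂p = -6*q*r
∂ψ/∂q = -6*p*r
∂ψ/∂r = -6*p*q
∇ψ = (-6*q*r, -6*p*r, -6*p*q)
At (1, -2, -1): (-12, 6, 12).

(-12, 6, 12)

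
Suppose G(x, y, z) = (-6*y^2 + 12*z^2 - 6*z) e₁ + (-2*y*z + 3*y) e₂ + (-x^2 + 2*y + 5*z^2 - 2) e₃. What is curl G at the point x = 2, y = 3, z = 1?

(∇×G)₁ = ∂G₃/∂y − ∂G₂/∂z = 2*y + 2
(∇×G)₂ = ∂G₁/∂z − ∂G₃/∂x = 2*x + 24*z - 6
(∇×G)₃ = ∂G₂/∂x − ∂G₁/∂y = 12*y
∇×G = (2*y + 2, 2*x + 24*z - 6, 12*y)
At (2, 3, 1): (8, 22, 36).

(8, 22, 36)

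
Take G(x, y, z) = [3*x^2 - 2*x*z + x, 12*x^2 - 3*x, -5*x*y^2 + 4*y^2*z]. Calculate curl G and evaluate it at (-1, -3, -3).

(∇×G)₁ = ∂G₃/∂y − ∂G₂/∂z = -10*x*y + 8*y*z
(∇×G)₂ = ∂G₁/∂z − ∂G₃/∂x = -2*x + 5*y^2
(∇×G)₃ = ∂G₂/∂x − ∂G₁/∂y = 24*x - 3
∇×G = (-10*x*y + 8*y*z, -2*x + 5*y^2, 24*x - 3)
At (-1, -3, -3): (42, 47, -27).

(42, 47, -27)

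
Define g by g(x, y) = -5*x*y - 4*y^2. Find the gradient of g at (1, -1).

∂g/∂x = -5*y
∂g/∂y = -5*x - 8*y
∇g = (-5*y, -5*x - 8*y)
At (1, -1): (5, 3).

(5, 3)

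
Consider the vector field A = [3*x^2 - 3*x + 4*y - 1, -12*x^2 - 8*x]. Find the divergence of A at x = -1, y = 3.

∂A₁/∂x = 6*x - 3
∂A₂/∂y = 0
∇·A = 6*x - 3
At (-1, 3): -9.

-9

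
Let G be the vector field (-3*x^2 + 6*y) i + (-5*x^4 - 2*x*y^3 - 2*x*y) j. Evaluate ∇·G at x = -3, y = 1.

42

∂G₁/∂x = -6*x
∂G₂/∂y = -6*x*y^2 - 2*x
∇·G = -6*x*y^2 - 8*x
At (-3, 1): 42.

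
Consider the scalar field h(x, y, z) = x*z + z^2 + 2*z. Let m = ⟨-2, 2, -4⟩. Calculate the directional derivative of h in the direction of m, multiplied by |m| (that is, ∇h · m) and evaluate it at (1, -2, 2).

∂h/∂x = z
∂h/∂y = 0
∂h/∂z = x + 2*z + 2
∇h at (1, -2, 2) = (2, 0, 7)
∇h · m = (2)(-2) + (0)(2) + (7)(-4) = -32

-32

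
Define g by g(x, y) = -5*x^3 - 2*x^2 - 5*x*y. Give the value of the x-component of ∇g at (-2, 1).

(∇g)_1 = ∂g/∂x = -15*x^2 - 4*x - 5*y
At (-2, 1): -57.

-57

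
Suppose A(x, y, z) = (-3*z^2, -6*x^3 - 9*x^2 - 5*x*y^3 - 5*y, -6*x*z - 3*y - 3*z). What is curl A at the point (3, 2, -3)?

(∇×A)₁ = ∂A₃/∂y − ∂A₂/∂z = -3
(∇×A)₂ = ∂A₁/∂z − ∂A₃/∂x = 0
(∇×A)₃ = ∂A₂/∂x − ∂A₁/∂y = -18*x^2 - 18*x - 5*y^3
∇×A = (-3, 0, -18*x^2 - 18*x - 5*y^3)
At (3, 2, -3): (-3, 0, -256).

(-3, 0, -256)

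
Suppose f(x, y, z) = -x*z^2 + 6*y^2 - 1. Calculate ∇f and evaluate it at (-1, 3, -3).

∂f/∂x = -z^2
∂f/∂y = 12*y
∂f/∂z = -2*x*z
∇f = (-z^2, 12*y, -2*x*z)
At (-1, 3, -3): (-9, 36, -6).

(-9, 36, -6)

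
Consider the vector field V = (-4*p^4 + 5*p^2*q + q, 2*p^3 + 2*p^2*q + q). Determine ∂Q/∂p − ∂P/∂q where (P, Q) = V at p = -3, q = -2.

∂V₂/∂p = 6*p^2 + 4*p*q
∂V₁/∂q = 5*p^2 + 1
Scalar curl = p^2 + 4*p*q - 1
At (-3, -2): 32.

32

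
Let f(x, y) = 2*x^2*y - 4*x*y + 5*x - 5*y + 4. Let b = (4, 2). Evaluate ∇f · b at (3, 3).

118

∂f/∂x = 4*x*y - 4*y + 5
∂f/∂y = 2*x^2 - 4*x - 5
∇f at (3, 3) = (29, 1)
∇f · b = (29)(4) + (1)(2) = 118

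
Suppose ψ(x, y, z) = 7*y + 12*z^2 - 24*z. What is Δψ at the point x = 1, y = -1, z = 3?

∂²ψ/∂x² = 0
∂²ψ/∂y² = 0
∂²ψ/∂z² = 24
∇²ψ = 24
At (1, -1, 3): 24.

24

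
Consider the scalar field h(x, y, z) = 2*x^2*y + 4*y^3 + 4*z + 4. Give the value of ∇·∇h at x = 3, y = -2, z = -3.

-56

∂²h/∂x² = 4*y
∂²h/∂y² = 24*y
∂²h/∂z² = 0
∇²h = 28*y
At (3, -2, -3): -56.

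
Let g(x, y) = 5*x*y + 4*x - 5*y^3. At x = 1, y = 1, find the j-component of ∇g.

-10

(∇g)_2 = ∂g/∂y = 5*x - 15*y^2
At (1, 1): -10.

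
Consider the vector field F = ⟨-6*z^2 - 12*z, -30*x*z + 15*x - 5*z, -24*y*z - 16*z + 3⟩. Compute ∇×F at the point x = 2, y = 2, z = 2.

(∇×F)₁ = ∂F₃/∂y − ∂F₂/∂z = 30*x - 24*z + 5
(∇×F)₂ = ∂F₁/∂z − ∂F₃/∂x = -12*z - 12
(∇×F)₃ = ∂F₂/∂x − ∂F₁/∂y = -30*z + 15
∇×F = (30*x - 24*z + 5, -12*z - 12, -30*z + 15)
At (2, 2, 2): (17, -36, -45).

(17, -36, -45)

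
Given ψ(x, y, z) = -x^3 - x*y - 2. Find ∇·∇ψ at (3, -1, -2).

∂²ψ/∂x² = -6*x
∂²ψ/∂y² = 0
∂²ψ/∂z² = 0
∇²ψ = -6*x
At (3, -1, -2): -18.

-18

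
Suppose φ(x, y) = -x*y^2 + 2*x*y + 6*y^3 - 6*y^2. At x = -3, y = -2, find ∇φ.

∂φ/∂x = -y^2 + 2*y
∂φ/∂y = -2*x*y + 2*x + 18*y^2 - 12*y
∇φ = (-y^2 + 2*y, -2*x*y + 2*x + 18*y^2 - 12*y)
At (-3, -2): (-8, 78).

(-8, 78)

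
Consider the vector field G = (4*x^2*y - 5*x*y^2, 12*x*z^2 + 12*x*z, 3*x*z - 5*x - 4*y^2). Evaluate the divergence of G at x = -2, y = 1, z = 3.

-27

∂G₁/∂x = 8*x*y - 5*y^2
∂G₂/∂y = 0
∂G₃/∂z = 3*x
∇·G = 8*x*y + 3*x - 5*y^2
At (-2, 1, 3): -27.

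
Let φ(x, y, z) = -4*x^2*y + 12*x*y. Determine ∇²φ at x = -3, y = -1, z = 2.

∂²φ/∂x² = -8*y
∂²φ/∂y² = 0
∂²φ/∂z² = 0
∇²φ = -8*y
At (-3, -1, 2): 8.

8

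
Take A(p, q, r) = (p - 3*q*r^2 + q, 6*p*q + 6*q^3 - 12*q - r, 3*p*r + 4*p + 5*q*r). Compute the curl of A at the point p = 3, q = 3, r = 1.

(∇×A)₁ = ∂A₃/∂q − ∂A₂/∂r = 5*r + 1
(∇×A)₂ = ∂A₁/∂r − ∂A₃/∂p = -6*q*r - 3*r - 4
(∇×A)₃ = ∂A₂/∂p − ∂A₁/∂q = 6*q + 3*r^2 - 1
∇×A = (5*r + 1, -6*q*r - 3*r - 4, 6*q + 3*r^2 - 1)
At (3, 3, 1): (6, -25, 20).

(6, -25, 20)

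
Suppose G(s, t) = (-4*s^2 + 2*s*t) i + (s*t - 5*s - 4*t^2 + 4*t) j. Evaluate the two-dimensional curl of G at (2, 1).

-8

∂G₂/∂s = t - 5
∂G₁/∂t = 2*s
Scalar curl = -2*s + t - 5
At (2, 1): -8.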